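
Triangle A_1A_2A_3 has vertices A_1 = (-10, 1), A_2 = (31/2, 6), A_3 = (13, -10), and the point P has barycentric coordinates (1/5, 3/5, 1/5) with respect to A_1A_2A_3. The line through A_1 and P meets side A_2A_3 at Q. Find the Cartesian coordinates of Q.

Line A_1P meets A_2A_3 where the A_1-coordinate vanishes; zeroing P's A_1-weight and renormalizing leaves A_2, A_3-weights 3/5 : 1/5 → (3/4, 1/4).
So Q = (3/4)·A_2 + (1/4)·A_3 = (119/8, 2).

(119/8, 2)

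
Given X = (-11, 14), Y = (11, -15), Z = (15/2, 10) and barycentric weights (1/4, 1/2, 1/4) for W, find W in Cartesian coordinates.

(37/8, -3/2)

W = (1/4)·X + (1/2)·Y + (1/4)·Z.
x-coordinate: (1/4)·(-11) + (1/2)·11 + (1/4)·(15/2) = 37/8.
y-coordinate: (1/4)·14 + (1/2)·(-15) + (1/4)·10 = -3/2.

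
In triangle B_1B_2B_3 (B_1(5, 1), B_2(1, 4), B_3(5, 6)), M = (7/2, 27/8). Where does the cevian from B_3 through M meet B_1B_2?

(3, 5/2)

Barycentric coordinates of M with respect to B_1B_2B_3: (3/8, 3/8, 1/4).
On side B_1B_2 the B_3-coordinate is zero; dropping M's B_3-weight 1/4 and renormalizing the remaining 3/8 : 3/8 gives weights 1/2, 1/2 on B_1, B_2.
N = (1/2)·(5, 1) + (1/2)·(1, 4) = (3, 5/2).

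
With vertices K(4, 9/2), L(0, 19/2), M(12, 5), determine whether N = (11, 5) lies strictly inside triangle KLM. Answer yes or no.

yes

Barycentric coordinates of N: (3/28, 1/84, 37/42).
The three coordinates are positive, positive, positive; a point is interior exactly when all three are positive.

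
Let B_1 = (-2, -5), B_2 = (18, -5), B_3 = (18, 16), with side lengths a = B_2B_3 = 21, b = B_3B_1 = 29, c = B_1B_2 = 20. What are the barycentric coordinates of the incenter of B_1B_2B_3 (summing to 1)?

(3/10, 29/70, 2/7)

The incenter has barycentric coordinates proportional to the opposite side lengths: (21 : 29 : 20).
Normalizing by 21+29+20 = 70 gives (3/10, 29/70, 2/7).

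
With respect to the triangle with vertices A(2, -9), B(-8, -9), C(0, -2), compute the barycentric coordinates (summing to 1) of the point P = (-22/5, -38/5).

Signed area of the reference triangle: [ABC] = ½·(2·(-9−(-2)) + (-8)·(-2−(-9)) + 0·(-9−(-9))) = ½·(-14 − 56 + 0) = -35.
[PBC] = ½·((-22/5)·(-9−(-2)) + (-8)·(-2−(-38/5)) + 0·(-38/5−(-9))) = ½·(154/5 − 224/5 + 0) = -7, so the A-coordinate is (-7)/(-35) = 1/5.
[APC] = ½·(2·(-38/5−(-2)) + (-22/5)·(-2−(-9)) + 0·(-9−(-38/5))) = ½·(-56/5 − 154/5 + 0) = -21, so the B-coordinate is 3/5.
[ABP] = ½·(2·(-9−(-38/5)) + (-8)·(-38/5−(-9)) + (-22/5)·(-9−(-9))) = ½·(-14/5 − 56/5 + 0) = -7, so the C-coordinate is 1/5.

(1/5, 3/5, 1/5)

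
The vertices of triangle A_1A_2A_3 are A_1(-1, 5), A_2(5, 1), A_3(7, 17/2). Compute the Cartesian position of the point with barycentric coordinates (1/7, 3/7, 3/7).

P = (1/7)·A_1 + (3/7)·A_2 + (3/7)·A_3.
x-coordinate: (1/7)·(-1) + (3/7)·5 + (3/7)·7 = 5.
y-coordinate: (1/7)·5 + (3/7)·1 + (3/7)·(17/2) = 67/14.

(5, 67/14)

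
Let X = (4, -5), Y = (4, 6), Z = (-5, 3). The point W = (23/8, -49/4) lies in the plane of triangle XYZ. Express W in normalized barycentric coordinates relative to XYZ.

Signed area of the reference triangle: [XYZ] = ½·(4·(6−3) + 4·(3−(-5)) + (-5)·(-5−6)) = ½·(12 + 32 + 55) = 99/2.
[WYZ] = ½·((23/8)·(6−3) + 4·(3−(-49/4)) + (-5)·(-49/4−6)) = ½·(69/8 + 61 + 365/4) = 1287/16, so the X-coordinate is (1287/16)/(99/2) = 13/8.
[XWZ] = ½·(4·(-49/4−3) + (23/8)·(3−(-5)) + (-5)·(-5−(-49/4))) = ½·(-61 + 23 − 145/4) = -297/8, so the Y-coordinate is -3/4.
[XYW] = ½·(4·(6−(-49/4)) + 4·(-49/4−(-5)) + (23/8)·(-5−6)) = ½·(73 − 29 − 253/8) = 99/16, so the Z-coordinate is 1/8.
Check: 13/8 − 3/4 + 1/8 = 1.

(13/8, -3/4, 1/8)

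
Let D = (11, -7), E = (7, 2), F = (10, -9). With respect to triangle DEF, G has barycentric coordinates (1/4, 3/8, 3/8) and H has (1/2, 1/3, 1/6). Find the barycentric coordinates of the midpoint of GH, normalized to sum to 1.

(3/8, 17/48, 13/48)

Since both coordinate triples sum to 1, the midpoint's barycentrics are the componentwise average.
(1/4+1/2)/2 = 3/8; similarly 17/48 and 13/48.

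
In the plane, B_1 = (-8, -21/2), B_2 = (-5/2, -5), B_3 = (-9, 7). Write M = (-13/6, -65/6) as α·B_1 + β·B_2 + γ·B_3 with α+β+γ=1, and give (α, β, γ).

(1/3, 1, -1/3)

Signed area of the reference triangle: [B_1B_2B_3] = ½·((-8)·(-5−7) + (-5/2)·(7−(-21/2)) + (-9)·(-21/2−(-5))) = ½·(96 − 175/4 + 99/2) = 407/8.
[MB_2B_3] = ½·((-13/6)·(-5−7) + (-5/2)·(7−(-65/6)) + (-9)·(-65/6−(-5))) = ½·(26 − 535/12 + 105/2) = 407/24, so the B_1-coordinate is (407/24)/(407/8) = 1/3.
[B_1MB_3] = ½·((-8)·(-65/6−7) + (-13/6)·(7−(-21/2)) + (-9)·(-21/2−(-65/6))) = ½·(428/3 − 455/12 − 3) = 407/8, so the B_2-coordinate is 1.
[B_1B_2M] = ½·((-8)·(-5−(-65/6)) + (-5/2)·(-65/6−(-21/2)) + (-13/6)·(-21/2−(-5))) = ½·(-140/3 + 5/6 + 143/12) = -407/24, so the B_3-coordinate is -1/3.
Check: 1/3 + 1 − 1/3 = 1.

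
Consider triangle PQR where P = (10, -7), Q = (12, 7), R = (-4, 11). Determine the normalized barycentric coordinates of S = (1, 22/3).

(1/6, 1/6, 2/3)

Signed area of the reference triangle: [PQR] = ½·(10·(7−11) + 12·(11−(-7)) + (-4)·(-7−7)) = ½·(-40 + 216 + 56) = 116.
[SQR] = ½·(1·(7−11) + 12·(11−(22/3)) + (-4)·(22/3−7)) = ½·(-4 + 44 − 4/3) = 58/3, so the P-coordinate is (58/3)/116 = 1/6.
[PSR] = ½·(10·(22/3−11) + 1·(11−(-7)) + (-4)·(-7−(22/3))) = ½·(-110/3 + 18 + 172/3) = 58/3, so the Q-coordinate is 1/6.
[PQS] = ½·(10·(7−(22/3)) + 12·(22/3−(-7)) + 1·(-7−7)) = ½·(-10/3 + 172 − 14) = 232/3, so the R-coordinate is 2/3.
Check: 1/6 + 1/6 + 2/3 = 1.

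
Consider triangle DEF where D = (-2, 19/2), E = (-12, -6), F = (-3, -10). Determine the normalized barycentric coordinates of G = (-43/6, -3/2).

(1/3, 1/2, 1/6)

Signed area of the reference triangle: [DEF] = ½·((-2)·(-6−(-10)) + (-12)·(-10−(19/2)) + (-3)·(19/2−(-6))) = ½·(-8 + 234 − 93/2) = 359/4.
[GEF] = ½·((-43/6)·(-6−(-10)) + (-12)·(-10−(-3/2)) + (-3)·(-3/2−(-6))) = ½·(-86/3 + 102 − 27/2) = 359/12, so the D-coordinate is (359/12)/(359/4) = 1/3.
[DGF] = ½·((-2)·(-3/2−(-10)) + (-43/6)·(-10−(19/2)) + (-3)·(19/2−(-3/2))) = ½·(-17 + 559/4 − 33) = 359/8, so the E-coordinate is 1/2.
[DEG] = ½·((-2)·(-6−(-3/2)) + (-12)·(-3/2−(19/2)) + (-43/6)·(19/2−(-6))) = ½·(9 + 132 − 1333/12) = 359/24, so the F-coordinate is 1/6.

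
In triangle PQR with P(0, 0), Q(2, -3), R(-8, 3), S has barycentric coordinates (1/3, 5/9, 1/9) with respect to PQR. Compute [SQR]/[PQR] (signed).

The signed ratio [SQR]/[PQR] equals the barycentric coordinate of S at vertex P, which is 1/3.

1/3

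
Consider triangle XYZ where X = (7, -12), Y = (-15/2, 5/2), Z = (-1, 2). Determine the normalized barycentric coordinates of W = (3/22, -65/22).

(4/11, 3/11, 4/11)

Signed area of the reference triangle: [XYZ] = ½·(7·(5/2−2) + (-15/2)·(2−(-12)) + (-1)·(-12−(5/2))) = ½·(7/2 − 105 + 29/2) = -87/2.
[WYZ] = ½·((3/22)·(5/2−2) + (-15/2)·(2−(-65/22)) + (-1)·(-65/22−(5/2))) = ½·(3/44 − 1635/44 + 60/11) = -174/11, so the X-coordinate is (-174/11)/(-87/2) = 4/11.
[XWZ] = ½·(7·(-65/22−2) + (3/22)·(2−(-12)) + (-1)·(-12−(-65/22))) = ½·(-763/22 + 21/11 + 199/22) = -261/22, so the Y-coordinate is 3/11.
[XYW] = ½·(7·(5/2−(-65/22)) + (-15/2)·(-65/22−(-12)) + (3/22)·(-12−(5/2))) = ½·(420/11 − 2985/44 − 87/44) = -174/11, so the Z-coordinate is 4/11.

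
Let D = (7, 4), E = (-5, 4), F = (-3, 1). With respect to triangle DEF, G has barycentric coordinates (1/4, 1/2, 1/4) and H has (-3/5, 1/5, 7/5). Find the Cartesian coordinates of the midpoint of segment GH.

Barycentric coordinates of the midpoint are the average: (-7/40, 7/20, 33/40).
Converting: (-7/40)·D + (7/20)·E + (33/40)·F = (-109/20, 61/40).

(-109/20, 61/40)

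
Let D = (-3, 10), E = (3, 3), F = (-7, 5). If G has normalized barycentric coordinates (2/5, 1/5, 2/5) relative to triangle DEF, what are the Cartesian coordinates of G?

(-17/5, 33/5)

G = (2/5)·D + (1/5)·E + (2/5)·F.
x-coordinate: (2/5)·(-3) + (1/5)·3 + (2/5)·(-7) = -17/5.
y-coordinate: (2/5)·10 + (1/5)·3 + (2/5)·5 = 33/5.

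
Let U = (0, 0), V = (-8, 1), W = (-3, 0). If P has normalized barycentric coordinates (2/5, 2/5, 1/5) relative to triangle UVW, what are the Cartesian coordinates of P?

(-19/5, 2/5)

P = (2/5)·U + (2/5)·V + (1/5)·W.
x-coordinate: (2/5)·0 + (2/5)·(-8) + (1/5)·(-3) = -19/5.
y-coordinate: (2/5)·0 + (2/5)·1 + (1/5)·0 = 2/5.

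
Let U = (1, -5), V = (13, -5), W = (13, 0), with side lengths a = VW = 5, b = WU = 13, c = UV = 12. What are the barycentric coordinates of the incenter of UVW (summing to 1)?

The incenter has barycentric coordinates proportional to the opposite side lengths: (5 : 13 : 12).
Normalizing by 5+13+12 = 30 gives (1/6, 13/30, 2/5).

(1/6, 13/30, 2/5)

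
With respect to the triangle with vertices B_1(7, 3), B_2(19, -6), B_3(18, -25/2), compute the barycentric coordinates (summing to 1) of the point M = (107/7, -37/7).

(2/7, 3/7, 2/7)

Signed area of the reference triangle: [B_1B_2B_3] = ½·(7·(-6−(-25/2)) + 19·(-25/2−3) + 18·(3−(-6))) = ½·(91/2 − 589/2 + 162) = -87/2.
[MB_2B_3] = ½·((107/7)·(-6−(-25/2)) + 19·(-25/2−(-37/7)) + 18·(-37/7−(-6))) = ½·(1391/14 − 1919/14 + 90/7) = -87/7, so the B_1-coordinate is (-87/7)/(-87/2) = 2/7.
[B_1MB_3] = ½·(7·(-37/7−(-25/2)) + (107/7)·(-25/2−3) + 18·(3−(-37/7))) = ½·(101/2 − 3317/14 + 1044/7) = -261/14, so the B_2-coordinate is 3/7.
[B_1B_2M] = ½·(7·(-6−(-37/7)) + 19·(-37/7−3) + (107/7)·(3−(-6))) = ½·(-5 − 1102/7 + 963/7) = -87/7, so the B_3-coordinate is 2/7.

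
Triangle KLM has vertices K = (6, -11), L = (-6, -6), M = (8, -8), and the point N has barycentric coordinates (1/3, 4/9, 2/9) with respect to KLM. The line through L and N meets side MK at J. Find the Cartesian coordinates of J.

(34/5, -49/5)

Line LN meets MK where the L-coordinate vanishes; zeroing N's L-weight and renormalizing leaves M, K-weights 2/9 : 1/3 → (2/5, 3/5).
So J = (2/5)·M + (3/5)·K = (34/5, -49/5).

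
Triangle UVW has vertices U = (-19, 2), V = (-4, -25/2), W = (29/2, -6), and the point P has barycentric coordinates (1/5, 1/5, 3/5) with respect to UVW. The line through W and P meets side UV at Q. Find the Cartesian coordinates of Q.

Line WP meets UV where the W-coordinate vanishes; zeroing P's W-weight and renormalizing leaves U, V-weights 1/5 : 1/5 → (1/2, 1/2).
So Q = (1/2)·U + (1/2)·V = (-23/2, -21/4).

(-23/2, -21/4)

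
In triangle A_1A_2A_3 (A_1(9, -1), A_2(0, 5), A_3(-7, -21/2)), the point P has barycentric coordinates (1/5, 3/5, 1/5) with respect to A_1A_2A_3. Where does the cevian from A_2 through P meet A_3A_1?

Line A_2P meets A_3A_1 where the A_2-coordinate vanishes; zeroing P's A_2-weight and renormalizing leaves A_3, A_1-weights 1/5 : 1/5 → (1/2, 1/2).
So Q = (1/2)·A_3 + (1/2)·A_1 = (1, -23/4).

(1, -23/4)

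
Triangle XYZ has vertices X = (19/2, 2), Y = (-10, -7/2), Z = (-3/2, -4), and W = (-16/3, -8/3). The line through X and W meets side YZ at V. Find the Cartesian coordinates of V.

Barycentric coordinates of W with respect to XYZ: (1/6, 2/3, 1/6).
On side YZ the X-coordinate is zero; dropping W's X-weight 1/6 and renormalizing the remaining 2/3 : 1/6 gives weights 4/5, 1/5 on Y, Z.
V = (4/5)·(-10, -7/2) + (1/5)·(-3/2, -4) = (-83/10, -18/5).

(-83/10, -18/5)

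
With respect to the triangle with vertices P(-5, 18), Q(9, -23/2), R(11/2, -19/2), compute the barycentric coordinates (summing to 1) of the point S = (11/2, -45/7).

Signed area of the reference triangle: [PQR] = ½·((-5)·(-23/2−(-19/2)) + 9·(-19/2−18) + (11/2)·(18−(-23/2))) = ½·(10 − 495/2 + 649/4) = -301/8.
[SQR] = ½·((11/2)·(-23/2−(-19/2)) + 9·(-19/2−(-45/7)) + (11/2)·(-45/7−(-23/2))) = ½·(-11 − 387/14 + 781/28) = -43/8, so the P-coordinate is (-43/8)/(-301/8) = 1/7.
[PSR] = ½·((-5)·(-45/7−(-19/2)) + (11/2)·(-19/2−18) + (11/2)·(18−(-45/7))) = ½·(-215/14 − 605/4 + 1881/14) = -129/8, so the Q-coordinate is 3/7.
[PQS] = ½·((-5)·(-23/2−(-45/7)) + 9·(-45/7−18) + (11/2)·(18−(-23/2))) = ½·(355/14 − 1539/7 + 649/4) = -129/8, so the R-coordinate is 3/7.
Check: 1/7 + 3/7 + 3/7 = 1.

(1/7, 3/7, 3/7)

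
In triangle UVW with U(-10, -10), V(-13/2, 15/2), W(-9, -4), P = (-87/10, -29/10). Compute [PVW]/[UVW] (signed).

1/5

[UVW] = ½·((-10)·(15/2−(-4)) + (-13/2)·(-4−(-10)) + (-9)·(-10−(15/2))) = ½·(-115 − 39 + 315/2) = 7/4.
[PVW] = ½·((-87/10)·(15/2−(-4)) + (-13/2)·(-4−(-29/10)) + (-9)·(-29/10−(15/2))) = ½·(-2001/20 + 143/20 + 468/5) = 7/20, so the ratio is (7/20)/(7/4) = 1/5.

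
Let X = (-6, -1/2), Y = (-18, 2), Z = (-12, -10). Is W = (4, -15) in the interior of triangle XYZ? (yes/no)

no

Barycentric coordinates of W: (54/43, -182/129, 149/129).
The three coordinates are positive, negative, positive; a point is interior exactly when all three are positive.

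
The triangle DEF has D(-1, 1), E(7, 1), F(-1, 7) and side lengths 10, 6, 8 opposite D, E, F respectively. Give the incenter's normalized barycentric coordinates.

(5/12, 1/4, 1/3)

The incenter has barycentric coordinates proportional to the opposite side lengths: (10 : 6 : 8).
Normalizing by 10+6+8 = 24 gives (5/12, 1/4, 1/3).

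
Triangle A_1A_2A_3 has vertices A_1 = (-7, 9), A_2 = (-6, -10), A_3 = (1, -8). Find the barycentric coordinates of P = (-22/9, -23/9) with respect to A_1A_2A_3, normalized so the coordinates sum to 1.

(1/3, 1/9, 5/9)

Signed area of the reference triangle: [A_1A_2A_3] = ½·((-7)·(-10−(-8)) + (-6)·(-8−9) + 1·(9−(-10))) = ½·(14 + 102 + 19) = 135/2.
[PA_2A_3] = ½·((-22/9)·(-10−(-8)) + (-6)·(-8−(-23/9)) + 1·(-23/9−(-10))) = ½·(44/9 + 98/3 + 67/9) = 45/2, so the A_1-coordinate is (45/2)/(135/2) = 1/3.
[A_1PA_3] = ½·((-7)·(-23/9−(-8)) + (-22/9)·(-8−9) + 1·(9−(-23/9))) = ½·(-343/9 + 374/9 + 104/9) = 15/2, so the A_2-coordinate is 1/9.
[A_1A_2P] = ½·((-7)·(-10−(-23/9)) + (-6)·(-23/9−9) + (-22/9)·(9−(-10))) = ½·(469/9 + 208/3 − 418/9) = 75/2, so the A_3-coordinate is 5/9.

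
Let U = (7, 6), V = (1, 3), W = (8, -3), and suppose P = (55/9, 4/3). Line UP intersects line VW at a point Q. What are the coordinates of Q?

Barycentric coordinates of P with respect to UVW: (1/3, 2/9, 4/9).
On side VW the U-coordinate is zero; dropping P's U-weight 1/3 and renormalizing the remaining 2/9 : 4/9 gives weights 1/3, 2/3 on V, W.
Q = (1/3)·(1, 3) + (2/3)·(8, -3) = (17/3, -1).

(17/3, -1)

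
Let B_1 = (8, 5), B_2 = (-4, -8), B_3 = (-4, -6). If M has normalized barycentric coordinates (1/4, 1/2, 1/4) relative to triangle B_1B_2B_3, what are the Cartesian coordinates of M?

M = (1/4)·B_1 + (1/2)·B_2 + (1/4)·B_3.
x-coordinate: (1/4)·8 + (1/2)·(-4) + (1/4)·(-4) = -1.
y-coordinate: (1/4)·5 + (1/2)·(-8) + (1/4)·(-6) = -17/4.

(-1, -17/4)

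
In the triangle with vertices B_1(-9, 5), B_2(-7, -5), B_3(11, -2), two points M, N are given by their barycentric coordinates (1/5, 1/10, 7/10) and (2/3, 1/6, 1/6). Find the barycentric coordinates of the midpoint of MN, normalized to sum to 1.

(13/30, 2/15, 13/30)

Since both coordinate triples sum to 1, the midpoint's barycentrics are the componentwise average.
(1/5+2/3)/2 = 13/30; similarly 2/15 and 13/30.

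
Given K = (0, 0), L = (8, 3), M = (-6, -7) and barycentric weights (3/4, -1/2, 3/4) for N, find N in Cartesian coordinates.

(-17/2, -27/4)

N = (3/4)·K + (-1/2)·L + (3/4)·M.
x-coordinate: (3/4)·0 + (-1/2)·8 + (3/4)·(-6) = -17/2.
y-coordinate: (3/4)·0 + (-1/2)·3 + (3/4)·(-7) = -27/4.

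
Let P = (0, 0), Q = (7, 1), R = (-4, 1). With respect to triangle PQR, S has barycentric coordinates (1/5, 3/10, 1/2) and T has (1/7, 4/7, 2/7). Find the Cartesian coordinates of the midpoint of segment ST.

(207/140, 29/35)

Barycentric coordinates of the midpoint are the average: (6/35, 61/140, 11/28).
Converting: (6/35)·P + (61/140)·Q + (11/28)·R = (207/140, 29/35).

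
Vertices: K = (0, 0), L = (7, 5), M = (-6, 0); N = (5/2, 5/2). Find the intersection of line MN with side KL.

Barycentric coordinates of N with respect to KLM: (1/3, 1/2, 1/6).
On side KL the M-coordinate is zero; dropping N's M-weight 1/6 and renormalizing the remaining 1/3 : 1/2 gives weights 2/5, 3/5 on K, L.
J = (2/5)·(0, 0) + (3/5)·(7, 5) = (21/5, 3).

(21/5, 3)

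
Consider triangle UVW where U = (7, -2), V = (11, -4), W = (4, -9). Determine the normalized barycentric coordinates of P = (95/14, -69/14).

Signed area of the reference triangle: [UVW] = ½·(7·(-4−(-9)) + 11·(-9−(-2)) + 4·(-2−(-4))) = ½·(35 − 77 + 8) = -17.
[PVW] = ½·((95/14)·(-4−(-9)) + 11·(-9−(-69/14)) + 4·(-69/14−(-4))) = ½·(475/14 − 627/14 − 26/7) = -51/7, so the U-coordinate is (-51/7)/(-17) = 3/7.
[UPW] = ½·(7·(-69/14−(-9)) + (95/14)·(-9−(-2)) + 4·(-2−(-69/14))) = ½·(57/2 − 95/2 + 82/7) = -51/14, so the V-coordinate is 3/14.
[UVP] = ½·(7·(-4−(-69/14)) + 11·(-69/14−(-2)) + (95/14)·(-2−(-4))) = ½·(13/2 − 451/14 + 95/7) = -85/14, so the W-coordinate is 5/14.

(3/7, 3/14, 5/14)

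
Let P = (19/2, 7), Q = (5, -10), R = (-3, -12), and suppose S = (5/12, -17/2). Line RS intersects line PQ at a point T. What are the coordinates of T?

Barycentric coordinates of S with respect to PQR: (1/6, 1/6, 2/3).
On side PQ the R-coordinate is zero; dropping S's R-weight 2/3 and renormalizing the remaining 1/6 : 1/6 gives weights 1/2, 1/2 on P, Q.
T = (1/2)·(19/2, 7) + (1/2)·(5, -10) = (29/4, -3/2).

(29/4, -3/2)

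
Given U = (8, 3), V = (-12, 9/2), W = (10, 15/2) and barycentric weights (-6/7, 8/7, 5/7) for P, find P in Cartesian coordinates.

P = (-6/7)·U + (8/7)·V + (5/7)·W.
x-coordinate: (-6/7)·8 + (8/7)·(-12) + (5/7)·10 = -94/7.
y-coordinate: (-6/7)·3 + (8/7)·(9/2) + (5/7)·(15/2) = 111/14.

(-94/7, 111/14)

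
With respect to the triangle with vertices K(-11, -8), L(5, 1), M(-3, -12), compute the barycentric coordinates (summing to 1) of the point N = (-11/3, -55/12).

Signed area of the reference triangle: [KLM] = ½·((-11)·(1−(-12)) + 5·(-12−(-8)) + (-3)·(-8−1)) = ½·(-143 − 20 + 27) = -68.
[NLM] = ½·((-11/3)·(1−(-12)) + 5·(-12−(-55/12)) + (-3)·(-55/12−1)) = ½·(-143/3 − 445/12 + 67/4) = -34, so the K-coordinate is (-34)/(-68) = 1/2.
[KNM] = ½·((-11)·(-55/12−(-12)) + (-11/3)·(-12−(-8)) + (-3)·(-8−(-55/12))) = ½·(-979/12 + 44/3 + 41/4) = -85/3, so the L-coordinate is 5/12.
[KLN] = ½·((-11)·(1−(-55/12)) + 5·(-55/12−(-8)) + (-11/3)·(-8−1)) = ½·(-737/12 + 205/12 + 33) = -17/3, so the M-coordinate is 1/12.

(1/2, 5/12, 1/12)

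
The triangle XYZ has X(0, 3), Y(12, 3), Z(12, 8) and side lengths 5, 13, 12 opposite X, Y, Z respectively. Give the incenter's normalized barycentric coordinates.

The incenter has barycentric coordinates proportional to the opposite side lengths: (5 : 13 : 12).
Normalizing by 5+13+12 = 30 gives (1/6, 13/30, 2/5).

(1/6, 13/30, 2/5)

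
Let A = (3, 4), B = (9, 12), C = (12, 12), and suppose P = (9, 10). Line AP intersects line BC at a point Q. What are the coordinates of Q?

Barycentric coordinates of P with respect to ABC: (1/4, 1/4, 1/2).
On side BC the A-coordinate is zero; dropping P's A-weight 1/4 and renormalizing the remaining 1/4 : 1/2 gives weights 1/3, 2/3 on B, C.
Q = (1/3)·(9, 12) + (2/3)·(12, 12) = (11, 12).

(11, 12)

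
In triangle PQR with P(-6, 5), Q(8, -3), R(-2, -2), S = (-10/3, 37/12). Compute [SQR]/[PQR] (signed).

3/4

[PQR] = ½·((-6)·(-3−(-2)) + 8·(-2−5) + (-2)·(5−(-3))) = ½·(6 − 56 − 16) = -33.
[SQR] = ½·((-10/3)·(-3−(-2)) + 8·(-2−(37/12)) + (-2)·(37/12−(-3))) = ½·(10/3 − 122/3 − 73/6) = -99/4, so the ratio is (-99/4)/(-33) = 3/4.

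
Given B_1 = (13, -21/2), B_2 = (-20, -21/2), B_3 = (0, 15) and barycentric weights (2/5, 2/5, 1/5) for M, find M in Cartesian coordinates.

(-14/5, -27/5)

M = (2/5)·B_1 + (2/5)·B_2 + (1/5)·B_3.
x-coordinate: (2/5)·13 + (2/5)·(-20) + (1/5)·0 = -14/5.
y-coordinate: (2/5)·(-21/2) + (2/5)·(-21/2) + (1/5)·15 = -27/5.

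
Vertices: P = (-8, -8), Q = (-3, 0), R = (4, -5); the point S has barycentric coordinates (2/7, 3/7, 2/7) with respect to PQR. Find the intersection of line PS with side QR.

(-1/5, -2)

Line PS meets QR where the P-coordinate vanishes; zeroing S's P-weight and renormalizing leaves Q, R-weights 3/7 : 2/7 → (3/5, 2/5).
So T = (3/5)·Q + (2/5)·R = (-1/5, -2).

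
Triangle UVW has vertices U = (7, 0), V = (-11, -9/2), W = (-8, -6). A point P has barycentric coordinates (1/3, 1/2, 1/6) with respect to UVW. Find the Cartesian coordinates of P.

(-9/2, -13/4)

P = (1/3)·U + (1/2)·V + (1/6)·W.
x-coordinate: (1/3)·7 + (1/2)·(-11) + (1/6)·(-8) = -9/2.
y-coordinate: (1/3)·0 + (1/2)·(-9/2) + (1/6)·(-6) = -13/4.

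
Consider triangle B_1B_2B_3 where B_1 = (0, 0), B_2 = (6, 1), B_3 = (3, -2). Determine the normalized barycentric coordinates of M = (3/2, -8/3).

(1/6, -1/3, 7/6)

Signed area of the reference triangle: [B_1B_2B_3] = ½·(0·(1−(-2)) + 6·(-2−0) + 3·(0−1)) = ½·(0 − 12 − 3) = -15/2.
[MB_2B_3] = ½·((3/2)·(1−(-2)) + 6·(-2−(-8/3)) + 3·(-8/3−1)) = ½·(9/2 + 4 − 11) = -5/4, so the B_1-coordinate is (-5/4)/(-15/2) = 1/6.
[B_1MB_3] = ½·(0·(-8/3−(-2)) + (3/2)·(-2−0) + 3·(0−(-8/3))) = ½·(0 − 3 + 8) = 5/2, so the B_2-coordinate is -1/3.
[B_1B_2M] = ½·(0·(1−(-8/3)) + 6·(-8/3−0) + (3/2)·(0−1)) = ½·(0 − 16 − 3/2) = -35/4, so the B_3-coordinate is 7/6.
Check: 1/6 − 1/3 + 7/6 = 1.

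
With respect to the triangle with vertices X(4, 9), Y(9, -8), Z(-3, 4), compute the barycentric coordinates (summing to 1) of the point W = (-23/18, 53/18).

Signed area of the reference triangle: [XYZ] = ½·(4·(-8−4) + 9·(4−9) + (-3)·(9−(-8))) = ½·(-48 − 45 − 51) = -72.
[WYZ] = ½·((-23/18)·(-8−4) + 9·(4−(53/18)) + (-3)·(53/18−(-8))) = ½·(46/3 + 19/2 − 197/6) = -4, so the X-coordinate is (-4)/(-72) = 1/18.
[XWZ] = ½·(4·(53/18−4) + (-23/18)·(4−9) + (-3)·(9−(53/18))) = ½·(-38/9 + 115/18 − 109/6) = -8, so the Y-coordinate is 1/9.
[XYW] = ½·(4·(-8−(53/18)) + 9·(53/18−9) + (-23/18)·(9−(-8))) = ½·(-394/9 − 109/2 − 391/18) = -60, so the Z-coordinate is 5/6.
Check: 1/18 + 1/9 + 5/6 = 1.

(1/18, 1/9, 5/6)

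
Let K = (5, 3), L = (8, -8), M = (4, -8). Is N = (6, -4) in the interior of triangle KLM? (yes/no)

Barycentric coordinates of N: (4/11, 9/22, 5/22).
The three coordinates are positive, positive, positive; a point is interior exactly when all three are positive.

yes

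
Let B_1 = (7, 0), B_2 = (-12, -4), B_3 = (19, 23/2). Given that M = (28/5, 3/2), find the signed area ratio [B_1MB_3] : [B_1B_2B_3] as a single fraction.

1/5

[B_1B_2B_3] = ½·(7·(-4−(23/2)) + (-12)·(23/2−0) + 19·(0−(-4))) = ½·(-217/2 − 138 + 76) = -341/4.
[B_1MB_3] = ½·(7·(3/2−(23/2)) + (28/5)·(23/2−0) + 19·(0−(3/2))) = ½·(-70 + 322/5 − 57/2) = -341/20, so the ratio is (-341/20)/(-341/4) = 1/5.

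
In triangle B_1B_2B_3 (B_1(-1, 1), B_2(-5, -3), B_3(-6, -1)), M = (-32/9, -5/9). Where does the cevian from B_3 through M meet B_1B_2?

Barycentric coordinates of M with respect to B_1B_2B_3: (4/9, 2/9, 1/3).
On side B_1B_2 the B_3-coordinate is zero; dropping M's B_3-weight 1/3 and renormalizing the remaining 4/9 : 2/9 gives weights 2/3, 1/3 on B_1, B_2.
N = (2/3)·(-1, 1) + (1/3)·(-5, -3) = (-7/3, -1/3).

(-7/3, -1/3)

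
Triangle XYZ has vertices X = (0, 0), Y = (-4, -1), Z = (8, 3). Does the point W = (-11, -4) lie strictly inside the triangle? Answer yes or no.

no

Barycentric coordinates of W: (2, 1/4, -5/4).
The three coordinates are positive, positive, negative; a point is interior exactly when all three are positive.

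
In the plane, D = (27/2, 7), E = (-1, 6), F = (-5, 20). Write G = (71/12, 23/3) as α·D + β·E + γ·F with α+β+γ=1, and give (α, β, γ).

Signed area of the reference triangle: [DEF] = ½·((27/2)·(6−20) + (-1)·(20−7) + (-5)·(7−6)) = ½·(-189 − 13 − 5) = -207/2.
[GEF] = ½·((71/12)·(6−20) + (-1)·(20−(23/3)) + (-5)·(23/3−6)) = ½·(-497/6 − 37/3 − 25/3) = -207/4, so the D-coordinate is (-207/4)/(-207/2) = 1/2.
[DGF] = ½·((27/2)·(23/3−20) + (71/12)·(20−7) + (-5)·(7−(23/3))) = ½·(-333/2 + 923/12 + 10/3) = -345/8, so the E-coordinate is 5/12.
[DEG] = ½·((27/2)·(6−(23/3)) + (-1)·(23/3−7) + (71/12)·(7−6)) = ½·(-45/2 − 2/3 + 71/12) = -69/8, so the F-coordinate is 1/12.
Check: 1/2 + 5/12 + 1/12 = 1.

(1/2, 5/12, 1/12)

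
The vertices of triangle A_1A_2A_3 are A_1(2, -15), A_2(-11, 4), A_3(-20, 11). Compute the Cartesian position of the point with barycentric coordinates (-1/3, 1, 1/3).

P = (-1/3)·A_1 + 1·A_2 + (1/3)·A_3.
x-coordinate: (-1/3)·2 + 1·(-11) + (1/3)·(-20) = -55/3.
y-coordinate: (-1/3)·(-15) + 1·4 + (1/3)·11 = 38/3.

(-55/3, 38/3)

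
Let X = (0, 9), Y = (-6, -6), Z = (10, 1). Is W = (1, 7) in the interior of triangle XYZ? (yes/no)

Barycentric coordinates of W: (53/66, 2/33, 3/22).
The three coordinates are positive, positive, positive; a point is interior exactly when all three are positive.

yes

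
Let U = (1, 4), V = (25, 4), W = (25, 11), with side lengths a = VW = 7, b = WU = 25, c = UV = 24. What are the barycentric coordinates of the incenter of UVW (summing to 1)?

(1/8, 25/56, 3/7)

The incenter has barycentric coordinates proportional to the opposite side lengths: (7 : 25 : 24).
Normalizing by 7+25+24 = 56 gives (1/8, 25/56, 3/7).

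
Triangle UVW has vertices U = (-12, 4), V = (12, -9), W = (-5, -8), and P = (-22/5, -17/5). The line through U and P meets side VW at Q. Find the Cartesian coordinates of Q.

Barycentric coordinates of P with respect to UVW: (2/5, 1/5, 2/5).
On side VW the U-coordinate is zero; dropping P's U-weight 2/5 and renormalizing the remaining 1/5 : 2/5 gives weights 1/3, 2/3 on V, W.
Q = (1/3)·(12, -9) + (2/3)·(-5, -8) = (2/3, -25/3).

(2/3, -25/3)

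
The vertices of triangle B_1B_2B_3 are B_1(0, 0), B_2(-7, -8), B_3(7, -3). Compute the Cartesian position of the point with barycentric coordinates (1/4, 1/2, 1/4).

(-7/4, -19/4)

M = (1/4)·B_1 + (1/2)·B_2 + (1/4)·B_3.
x-coordinate: (1/4)·0 + (1/2)·(-7) + (1/4)·7 = -7/4.
y-coordinate: (1/4)·0 + (1/2)·(-8) + (1/4)·(-3) = -19/4.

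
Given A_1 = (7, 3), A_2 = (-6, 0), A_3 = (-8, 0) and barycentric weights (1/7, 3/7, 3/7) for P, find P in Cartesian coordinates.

P = (1/7)·A_1 + (3/7)·A_2 + (3/7)·A_3.
x-coordinate: (1/7)·7 + (3/7)·(-6) + (3/7)·(-8) = -5.
y-coordinate: (1/7)·3 + (3/7)·0 + (3/7)·0 = 3/7.

(-5, 3/7)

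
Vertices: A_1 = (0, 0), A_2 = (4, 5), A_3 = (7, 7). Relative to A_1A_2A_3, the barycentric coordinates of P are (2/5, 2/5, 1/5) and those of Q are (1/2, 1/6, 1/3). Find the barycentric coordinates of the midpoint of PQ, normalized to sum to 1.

(9/20, 17/60, 4/15)

Since both coordinate triples sum to 1, the midpoint's barycentrics are the componentwise average.
(2/5+1/2)/2 = 9/20; similarly 17/60 and 4/15.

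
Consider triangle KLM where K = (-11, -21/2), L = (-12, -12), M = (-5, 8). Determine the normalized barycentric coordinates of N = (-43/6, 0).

(4/3, -5/6, 1/2)

Signed area of the reference triangle: [KLM] = ½·((-11)·(-12−8) + (-12)·(8−(-21/2)) + (-5)·(-21/2−(-12))) = ½·(220 − 222 − 15/2) = -19/4.
[NLM] = ½·((-43/6)·(-12−8) + (-12)·(8−0) + (-5)·(0−(-12))) = ½·(430/3 − 96 − 60) = -19/3, so the K-coordinate is (-19/3)/(-19/4) = 4/3.
[KNM] = ½·((-11)·(0−8) + (-43/6)·(8−(-21/2)) + (-5)·(-21/2−0)) = ½·(88 − 1591/12 + 105/2) = 95/24, so the L-coordinate is -5/6.
[KLN] = ½·((-11)·(-12−0) + (-12)·(0−(-21/2)) + (-43/6)·(-21/2−(-12))) = ½·(132 − 126 − 43/4) = -19/8, so the M-coordinate is 1/2.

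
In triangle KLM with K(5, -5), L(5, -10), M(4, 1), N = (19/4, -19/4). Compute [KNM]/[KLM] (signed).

[KLM] = ½·(5·(-10−1) + 5·(1−(-5)) + 4·(-5−(-10))) = ½·(-55 + 30 + 20) = -5/2.
[KNM] = ½·(5·(-19/4−1) + (19/4)·(1−(-5)) + 4·(-5−(-19/4))) = ½·(-115/4 + 57/2 − 1) = -5/8, so the ratio is (-5/8)/(-5/2) = 1/4.

1/4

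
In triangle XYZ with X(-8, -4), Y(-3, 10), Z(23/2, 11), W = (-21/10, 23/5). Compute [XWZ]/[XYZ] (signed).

2/5

[XYZ] = ½·((-8)·(10−11) + (-3)·(11−(-4)) + (23/2)·(-4−10)) = ½·(8 − 45 − 161) = -99.
[XWZ] = ½·((-8)·(23/5−11) + (-21/10)·(11−(-4)) + (23/2)·(-4−(23/5))) = ½·(256/5 − 63/2 − 989/10) = -198/5, so the ratio is (-198/5)/(-99) = 2/5.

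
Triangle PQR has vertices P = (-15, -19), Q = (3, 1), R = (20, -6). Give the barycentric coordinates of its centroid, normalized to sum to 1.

The centroid is the average of the vertices, so each weight is 1/3.

(1/3, 1/3, 1/3)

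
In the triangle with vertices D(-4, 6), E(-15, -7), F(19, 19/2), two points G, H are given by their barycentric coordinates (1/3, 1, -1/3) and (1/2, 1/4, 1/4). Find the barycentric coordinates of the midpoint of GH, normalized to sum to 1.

Since both coordinate triples sum to 1, the midpoint's barycentrics are the componentwise average.
(1/3+1/2)/2 = 5/12; similarly 5/8 and -1/24.

(5/12, 5/8, -1/24)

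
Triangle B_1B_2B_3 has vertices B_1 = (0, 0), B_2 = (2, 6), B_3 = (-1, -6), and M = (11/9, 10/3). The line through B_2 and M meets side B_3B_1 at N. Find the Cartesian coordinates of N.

(-1/3, -2)

Barycentric coordinates of M with respect to B_1B_2B_3: (2/9, 2/3, 1/9).
On side B_3B_1 the B_2-coordinate is zero; dropping M's B_2-weight 2/3 and renormalizing the remaining 1/9 : 2/9 gives weights 1/3, 2/3 on B_3, B_1.
N = (1/3)·(-1, -6) + (2/3)·(0, 0) = (-1/3, -2).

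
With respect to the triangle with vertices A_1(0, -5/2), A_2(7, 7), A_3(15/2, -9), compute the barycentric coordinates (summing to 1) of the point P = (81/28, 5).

Signed area of the reference triangle: [A_1A_2A_3] = ½·(0·(7−(-9)) + 7·(-9−(-5/2)) + (15/2)·(-5/2−7)) = ½·(0 − 91/2 − 285/4) = -467/8.
[PA_2A_3] = ½·((81/28)·(7−(-9)) + 7·(-9−5) + (15/2)·(5−7)) = ½·(324/7 − 98 − 15) = -467/14, so the A_1-coordinate is (-467/14)/(-467/8) = 4/7.
[A_1PA_3] = ½·(0·(5−(-9)) + (81/28)·(-9−(-5/2)) + (15/2)·(-5/2−5)) = ½·(0 − 1053/56 − 225/4) = -4203/112, so the A_2-coordinate is 9/14.
[A_1A_2P] = ½·(0·(7−5) + 7·(5−(-5/2)) + (81/28)·(-5/2−7)) = ½·(0 + 105/2 − 1539/56) = 1401/112, so the A_3-coordinate is -3/14.

(4/7, 9/14, -3/14)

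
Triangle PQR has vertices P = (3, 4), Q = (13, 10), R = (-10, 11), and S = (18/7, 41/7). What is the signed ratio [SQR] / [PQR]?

5/7

[PQR] = ½·(3·(10−11) + 13·(11−4) + (-10)·(4−10)) = ½·(-3 + 91 + 60) = 74.
[SQR] = ½·((18/7)·(10−11) + 13·(11−(41/7)) + (-10)·(41/7−10)) = ½·(-18/7 + 468/7 + 290/7) = 370/7, so the ratio is (370/7)/74 = 5/7.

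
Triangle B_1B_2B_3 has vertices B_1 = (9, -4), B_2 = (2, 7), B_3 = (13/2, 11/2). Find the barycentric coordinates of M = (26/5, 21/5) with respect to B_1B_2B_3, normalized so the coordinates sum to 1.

(1/5, 2/5, 2/5)

Signed area of the reference triangle: [B_1B_2B_3] = ½·(9·(7−(11/2)) + 2·(11/2−(-4)) + (13/2)·(-4−7)) = ½·(27/2 + 19 − 143/2) = -39/2.
[MB_2B_3] = ½·((26/5)·(7−(11/2)) + 2·(11/2−(21/5)) + (13/2)·(21/5−7)) = ½·(39/5 + 13/5 − 91/5) = -39/10, so the B_1-coordinate is (-39/10)/(-39/2) = 1/5.
[B_1MB_3] = ½·(9·(21/5−(11/2)) + (26/5)·(11/2−(-4)) + (13/2)·(-4−(21/5))) = ½·(-117/10 + 247/5 − 533/10) = -39/5, so the B_2-coordinate is 2/5.
[B_1B_2M] = ½·(9·(7−(21/5)) + 2·(21/5−(-4)) + (26/5)·(-4−7)) = ½·(126/5 + 82/5 − 286/5) = -39/5, so the B_3-coordinate is 2/5.
Check: 1/5 + 2/5 + 2/5 = 1.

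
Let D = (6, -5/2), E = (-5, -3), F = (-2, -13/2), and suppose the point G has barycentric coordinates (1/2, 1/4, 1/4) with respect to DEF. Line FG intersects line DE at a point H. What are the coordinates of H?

(7/3, -8/3)

Line FG meets DE where the F-coordinate vanishes; zeroing G's F-weight and renormalizing leaves D, E-weights 1/2 : 1/4 → (2/3, 1/3).
So H = (2/3)·D + (1/3)·E = (7/3, -8/3).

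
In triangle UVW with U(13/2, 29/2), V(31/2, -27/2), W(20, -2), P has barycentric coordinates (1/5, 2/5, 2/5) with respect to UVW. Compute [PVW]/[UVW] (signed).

The signed ratio [PVW]/[UVW] equals the barycentric coordinate of P at vertex U, which is 1/5.

1/5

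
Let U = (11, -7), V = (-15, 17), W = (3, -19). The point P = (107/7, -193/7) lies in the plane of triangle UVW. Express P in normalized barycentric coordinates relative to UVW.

(4/7, -3/7, 6/7)

Signed area of the reference triangle: [UVW] = ½·(11·(17−(-19)) + (-15)·(-19−(-7)) + 3·(-7−17)) = ½·(396 + 180 − 72) = 252.
[PVW] = ½·((107/7)·(17−(-19)) + (-15)·(-19−(-193/7)) + 3·(-193/7−17)) = ½·(3852/7 − 900/7 − 936/7) = 144, so the U-coordinate is 144/252 = 4/7.
[UPW] = ½·(11·(-193/7−(-19)) + (107/7)·(-19−(-7)) + 3·(-7−(-193/7))) = ½·(-660/7 − 1284/7 + 432/7) = -108, so the V-coordinate is -3/7.
[UVP] = ½·(11·(17−(-193/7)) + (-15)·(-193/7−(-7)) + (107/7)·(-7−17)) = ½·(3432/7 + 2160/7 − 2568/7) = 216, so the W-coordinate is 6/7.
Check: 4/7 − 3/7 + 6/7 = 1.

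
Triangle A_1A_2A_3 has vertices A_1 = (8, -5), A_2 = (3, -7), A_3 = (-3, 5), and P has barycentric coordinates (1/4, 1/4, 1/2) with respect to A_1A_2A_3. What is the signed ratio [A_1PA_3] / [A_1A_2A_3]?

The signed ratio [A_1PA_3]/[A_1A_2A_3] equals the barycentric coordinate of P at vertex A_2, which is 1/4.

1/4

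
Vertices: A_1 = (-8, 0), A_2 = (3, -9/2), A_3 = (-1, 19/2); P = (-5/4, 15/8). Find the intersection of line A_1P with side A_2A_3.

(1, 5/2)

Barycentric coordinates of P with respect to A_1A_2A_3: (1/4, 3/8, 3/8).
On side A_2A_3 the A_1-coordinate is zero; dropping P's A_1-weight 1/4 and renormalizing the remaining 3/8 : 3/8 gives weights 1/2, 1/2 on A_2, A_3.
Q = (1/2)·(3, -9/2) + (1/2)·(-1, 19/2) = (1, 5/2).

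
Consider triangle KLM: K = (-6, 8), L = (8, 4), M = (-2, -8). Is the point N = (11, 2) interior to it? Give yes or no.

Barycentric coordinates of N: (-7/26, 31/26, 1/13).
The three coordinates are negative, positive, positive; a point is interior exactly when all three are positive.

no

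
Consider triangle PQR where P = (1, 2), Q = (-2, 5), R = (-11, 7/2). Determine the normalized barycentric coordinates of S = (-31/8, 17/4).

Signed area of the reference triangle: [PQR] = ½·(1·(5−(7/2)) + (-2)·(7/2−2) + (-11)·(2−5)) = ½·(3/2 − 3 + 33) = 63/4.
[SQR] = ½·((-31/8)·(5−(7/2)) + (-2)·(7/2−(17/4)) + (-11)·(17/4−5)) = ½·(-93/16 + 3/2 + 33/4) = 63/32, so the P-coordinate is (63/32)/(63/4) = 1/8.
[PSR] = ½·(1·(17/4−(7/2)) + (-31/8)·(7/2−2) + (-11)·(2−(17/4))) = ½·(3/4 − 93/16 + 99/4) = 315/32, so the Q-coordinate is 5/8.
[PQS] = ½·(1·(5−(17/4)) + (-2)·(17/4−2) + (-31/8)·(2−5)) = ½·(3/4 − 9/2 + 93/8) = 63/16, so the R-coordinate is 1/4.

(1/8, 5/8, 1/4)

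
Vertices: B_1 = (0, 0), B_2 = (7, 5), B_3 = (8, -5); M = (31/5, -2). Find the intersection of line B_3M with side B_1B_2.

Barycentric coordinates of M with respect to B_1B_2B_3: (1/5, 1/5, 3/5).
On side B_1B_2 the B_3-coordinate is zero; dropping M's B_3-weight 3/5 and renormalizing the remaining 1/5 : 1/5 gives weights 1/2, 1/2 on B_1, B_2.
N = (1/2)·(0, 0) + (1/2)·(7, 5) = (7/2, 5/2).

(7/2, 5/2)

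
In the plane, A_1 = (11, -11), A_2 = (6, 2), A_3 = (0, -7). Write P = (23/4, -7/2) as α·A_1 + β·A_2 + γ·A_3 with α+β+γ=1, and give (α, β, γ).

Signed area of the reference triangle: [A_1A_2A_3] = ½·(11·(2−(-7)) + 6·(-7−(-11)) + 0·(-11−2)) = ½·(99 + 24 + 0) = 123/2.
[PA_2A_3] = ½·((23/4)·(2−(-7)) + 6·(-7−(-7/2)) + 0·(-7/2−2)) = ½·(207/4 − 21 + 0) = 123/8, so the A_1-coordinate is (123/8)/(123/2) = 1/4.
[A_1PA_3] = ½·(11·(-7/2−(-7)) + (23/4)·(-7−(-11)) + 0·(-11−(-7/2))) = ½·(77/2 + 23 + 0) = 123/4, so the A_2-coordinate is 1/2.
[A_1A_2P] = ½·(11·(2−(-7/2)) + 6·(-7/2−(-11)) + (23/4)·(-11−2)) = ½·(121/2 + 45 − 299/4) = 123/8, so the A_3-coordinate is 1/4.

(1/4, 1/2, 1/4)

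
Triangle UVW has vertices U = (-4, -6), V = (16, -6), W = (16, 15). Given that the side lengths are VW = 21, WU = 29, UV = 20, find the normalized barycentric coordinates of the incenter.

The incenter has barycentric coordinates proportional to the opposite side lengths: (21 : 29 : 20).
Normalizing by 21+29+20 = 70 gives (3/10, 29/70, 2/7).

(3/10, 29/70, 2/7)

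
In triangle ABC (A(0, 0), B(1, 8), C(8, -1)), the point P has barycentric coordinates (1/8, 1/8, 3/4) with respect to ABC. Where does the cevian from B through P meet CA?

(48/7, -6/7)

Line BP meets CA where the B-coordinate vanishes; zeroing P's B-weight and renormalizing leaves C, A-weights 3/4 : 1/8 → (6/7, 1/7).
So Q = (6/7)·C + (1/7)·A = (48/7, -6/7).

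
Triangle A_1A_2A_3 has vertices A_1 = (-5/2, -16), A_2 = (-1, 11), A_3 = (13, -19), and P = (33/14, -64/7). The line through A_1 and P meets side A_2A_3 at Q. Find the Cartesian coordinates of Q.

Barycentric coordinates of P with respect to A_1A_2A_3: (3/7, 2/7, 2/7).
On side A_2A_3 the A_1-coordinate is zero; dropping P's A_1-weight 3/7 and renormalizing the remaining 2/7 : 2/7 gives weights 1/2, 1/2 on A_2, A_3.
Q = (1/2)·(-1, 11) + (1/2)·(13, -19) = (6, -4).

(6, -4)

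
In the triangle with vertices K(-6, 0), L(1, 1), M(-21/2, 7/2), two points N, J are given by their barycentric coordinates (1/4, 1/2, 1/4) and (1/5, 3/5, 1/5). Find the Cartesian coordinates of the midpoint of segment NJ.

(-253/80, 107/80)

Barycentric coordinates of the midpoint are the average: (9/40, 11/20, 9/40).
Converting: (9/40)·K + (11/20)·L + (9/40)·M = (-253/80, 107/80).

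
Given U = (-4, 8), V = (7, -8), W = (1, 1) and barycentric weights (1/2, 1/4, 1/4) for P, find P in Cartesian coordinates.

P = (1/2)·U + (1/4)·V + (1/4)·W.
x-coordinate: (1/2)·(-4) + (1/4)·7 + (1/4)·1 = 0.
y-coordinate: (1/2)·8 + (1/4)·(-8) + (1/4)·1 = 9/4.

(0, 9/4)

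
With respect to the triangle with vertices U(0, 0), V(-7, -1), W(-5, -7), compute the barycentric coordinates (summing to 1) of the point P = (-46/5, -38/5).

(-3/5, 3/5, 1)

Signed area of the reference triangle: [UVW] = ½·(0·(-1−(-7)) + (-7)·(-7−0) + (-5)·(0−(-1))) = ½·(0 + 49 − 5) = 22.
[PVW] = ½·((-46/5)·(-1−(-7)) + (-7)·(-7−(-38/5)) + (-5)·(-38/5−(-1))) = ½·(-276/5 − 21/5 + 33) = -66/5, so the U-coordinate is (-66/5)/22 = -3/5.
[UPW] = ½·(0·(-38/5−(-7)) + (-46/5)·(-7−0) + (-5)·(0−(-38/5))) = ½·(0 + 322/5 − 38) = 66/5, so the V-coordinate is 3/5.
[UVP] = ½·(0·(-1−(-38/5)) + (-7)·(-38/5−0) + (-46/5)·(0−(-1))) = ½·(0 + 266/5 − 46/5) = 22, so the W-coordinate is 1.
Check: -3/5 + 3/5 + 1 = 1.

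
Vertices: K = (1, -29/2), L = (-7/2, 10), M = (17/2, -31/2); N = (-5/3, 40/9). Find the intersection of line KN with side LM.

(-2, 109/16)

Barycentric coordinates of N with respect to KLM: (1/9, 7/9, 1/9).
On side LM the K-coordinate is zero; dropping N's K-weight 1/9 and renormalizing the remaining 7/9 : 1/9 gives weights 7/8, 1/8 on L, M.
J = (7/8)·(-7/2, 10) + (1/8)·(17/2, -31/2) = (-2, 109/16).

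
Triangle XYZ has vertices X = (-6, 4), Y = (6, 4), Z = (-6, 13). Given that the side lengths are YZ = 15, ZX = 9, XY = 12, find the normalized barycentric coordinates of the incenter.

(5/12, 1/4, 1/3)

The incenter has barycentric coordinates proportional to the opposite side lengths: (15 : 9 : 12).
Normalizing by 15+9+12 = 36 gives (5/12, 1/4, 1/3).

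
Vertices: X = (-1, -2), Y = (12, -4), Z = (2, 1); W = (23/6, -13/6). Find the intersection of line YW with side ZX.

Barycentric coordinates of W with respect to XYZ: (1/2, 1/3, 1/6).
On side ZX the Y-coordinate is zero; dropping W's Y-weight 1/3 and renormalizing the remaining 1/6 : 1/2 gives weights 1/4, 3/4 on Z, X.
V = (1/4)·(2, 1) + (3/4)·(-1, -2) = (-1/4, -5/4).

(-1/4, -5/4)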